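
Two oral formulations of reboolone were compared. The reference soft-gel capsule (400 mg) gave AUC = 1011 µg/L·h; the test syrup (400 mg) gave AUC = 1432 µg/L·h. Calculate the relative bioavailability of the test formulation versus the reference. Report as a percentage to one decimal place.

F_rel = 141.6%

F_rel = (AUC_test/D_test) / (AUC_ref/D_ref)
      = (1432/400) / (1011/400)
      = 3.58 / 2.5275 = 1.4164 = 141.64%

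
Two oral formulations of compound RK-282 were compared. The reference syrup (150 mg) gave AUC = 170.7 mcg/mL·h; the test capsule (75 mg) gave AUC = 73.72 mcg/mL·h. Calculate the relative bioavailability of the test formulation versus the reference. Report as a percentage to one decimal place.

F_rel = (AUC_test/D_test) / (AUC_ref/D_ref)
      = (73.72/75) / (170.7/150)
      = 0.982933 / 1.138 = 0.8637 = 86.37%

F_rel = 86.4%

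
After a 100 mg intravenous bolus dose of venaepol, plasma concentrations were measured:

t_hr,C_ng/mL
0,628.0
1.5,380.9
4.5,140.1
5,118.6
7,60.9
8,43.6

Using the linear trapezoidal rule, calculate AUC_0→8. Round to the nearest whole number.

AUC = 1835 ng/mL·hr

Trapezoidal AUC_0→8:
  [0→1.5]: (628.0+380.9)/2 × 1.5 = 756.675
  [1.5→4.5]: (380.9+140.1)/2 × 3 = 781.5
  [4.5→5]: (140.1+118.6)/2 × 0.5 = 64.675
  [5→7]: (118.6+60.9)/2 × 2 = 179.5
  [7→8]: (60.9+43.6)/2 × 1 = 52.25
  Sum = 1834.6 ng/mL·hr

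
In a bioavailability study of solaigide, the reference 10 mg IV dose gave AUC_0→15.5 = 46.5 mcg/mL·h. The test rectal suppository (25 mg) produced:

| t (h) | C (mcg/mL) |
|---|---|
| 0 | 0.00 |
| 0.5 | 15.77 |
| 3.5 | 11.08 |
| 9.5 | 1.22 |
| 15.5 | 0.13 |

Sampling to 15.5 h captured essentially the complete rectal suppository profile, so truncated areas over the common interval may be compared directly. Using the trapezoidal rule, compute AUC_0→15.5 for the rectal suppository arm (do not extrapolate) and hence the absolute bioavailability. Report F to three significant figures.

Trapezoidal AUC_0→15.5 (rectal suppository):
  [0→0.5]: (0.00+15.77)/2 × 0.5 = 3.9425
  [0.5→3.5]: (15.77+11.08)/2 × 3 = 40.275
  [3.5→9.5]: (11.08+1.22)/2 × 6 = 36.9
  [9.5→15.5]: (1.22+0.13)/2 × 6 = 4.05
  Sum = 85.1675 mcg/mL·h
F = (AUC_ev/D_ev)/(AUC_iv/D_iv) = (85.1675/25)/(46.5/10) = 3.4067/4.65 = 0.7326

F = 0.733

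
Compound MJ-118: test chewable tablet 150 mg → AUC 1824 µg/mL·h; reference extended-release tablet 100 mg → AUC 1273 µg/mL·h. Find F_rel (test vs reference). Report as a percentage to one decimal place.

F_rel = 95.5%

F_rel = (AUC_test/D_test) / (AUC_ref/D_ref)
      = (1824/150) / (1273/100)
      = 12.16 / 12.73 = 0.9552 = 95.52%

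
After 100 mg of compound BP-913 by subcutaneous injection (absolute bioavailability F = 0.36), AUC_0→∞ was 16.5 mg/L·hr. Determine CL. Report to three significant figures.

CL = 2.18 L/hr

CL = F × Dose / AUC_0→∞
   = 0.36 × 100 / 16.5 = 2.18182 L/hr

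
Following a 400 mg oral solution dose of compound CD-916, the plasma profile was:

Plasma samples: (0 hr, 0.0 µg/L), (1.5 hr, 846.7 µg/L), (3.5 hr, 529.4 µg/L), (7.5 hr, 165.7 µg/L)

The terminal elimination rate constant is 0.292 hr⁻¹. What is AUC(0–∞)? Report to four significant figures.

Trapezoidal AUC_0→7.5:
  [0→1.5]: (0.0+846.7)/2 × 1.5 = 635.025
  [1.5→3.5]: (846.7+529.4)/2 × 2 = 1376.1
  [3.5→7.5]: (529.4+165.7)/2 × 4 = 1390.2
  Sum = 3401.325 µg/L·hr
Extrapolated tail: C_last / k_e = 165.7 / 0.292 = 567.466
AUC_0→∞ = 3401.325 + 567.466 = 3968.791 µg/L·hr

AUC = 3969 µg/L·hr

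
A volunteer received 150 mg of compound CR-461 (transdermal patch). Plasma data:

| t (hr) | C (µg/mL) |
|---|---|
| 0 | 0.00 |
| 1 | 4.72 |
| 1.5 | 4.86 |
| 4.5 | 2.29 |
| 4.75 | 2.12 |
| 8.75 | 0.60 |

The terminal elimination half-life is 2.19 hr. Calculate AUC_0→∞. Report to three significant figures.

Trapezoidal AUC_0→8.75:
  [0→1]: (0.00+4.72)/2 × 1 = 2.36
  [1→1.5]: (4.72+4.86)/2 × 0.5 = 2.395
  [1.5→4.5]: (4.86+2.29)/2 × 3 = 10.725
  [4.5→4.75]: (2.29+2.12)/2 × 0.25 = 0.55125
  [4.75→8.75]: (2.12+0.60)/2 × 4 = 5.44
  Sum = 21.47125 µg/mL·hr
k_e = ln2 / t½ = 0.693147 / 2.19 = 0.3165 hr^-1
Extrapolated tail: C_last / k_e = 0.60 / 0.3165 = 1.896
AUC_0→∞ = 21.47125 + 1.896 = 23.36725 µg/mL·hr

AUC = 23.4 µg/mL·hr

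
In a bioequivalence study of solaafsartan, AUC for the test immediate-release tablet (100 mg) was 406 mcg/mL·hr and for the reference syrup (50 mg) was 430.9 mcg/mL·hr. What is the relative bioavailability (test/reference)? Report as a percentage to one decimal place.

F_rel = 47.1%

F_rel = (AUC_test/D_test) / (AUC_ref/D_ref)
      = (406/100) / (430.9/50)
      = 4.06 / 8.618 = 0.4711 = 47.11%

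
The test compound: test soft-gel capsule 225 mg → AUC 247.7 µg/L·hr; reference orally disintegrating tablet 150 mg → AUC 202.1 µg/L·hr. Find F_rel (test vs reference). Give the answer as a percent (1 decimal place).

F_rel = 81.7%

F_rel = (AUC_test/D_test) / (AUC_ref/D_ref)
      = (247.7/225) / (202.1/150)
      = 1.10089 / 1.34733 = 0.8171 = 81.71%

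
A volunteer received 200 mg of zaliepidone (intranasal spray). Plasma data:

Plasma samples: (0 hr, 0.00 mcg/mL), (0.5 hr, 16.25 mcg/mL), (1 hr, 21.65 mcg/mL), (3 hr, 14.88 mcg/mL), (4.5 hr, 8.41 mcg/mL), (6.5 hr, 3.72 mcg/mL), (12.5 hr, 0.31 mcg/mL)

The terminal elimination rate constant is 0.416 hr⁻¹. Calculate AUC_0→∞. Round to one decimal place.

Trapezoidal AUC_0→12.5:
  [0→0.5]: (0.00+16.25)/2 × 0.5 = 4.0625
  [0.5→1]: (16.25+21.65)/2 × 0.5 = 9.475
  [1→3]: (21.65+14.88)/2 × 2 = 36.53
  [3→4.5]: (14.88+8.41)/2 × 1.5 = 17.4675
  [4.5→6.5]: (8.41+3.72)/2 × 2 = 12.13
  [6.5→12.5]: (3.72+0.31)/2 × 6 = 12.09
  Sum = 91.755 mcg/mL·hr
Extrapolated tail: C_last / k_e = 0.31 / 0.416 = 0.745
AUC_0→∞ = 91.755 + 0.745 = 92.5 mcg/mL·hr

AUC = 92.5 mcg/mL·hr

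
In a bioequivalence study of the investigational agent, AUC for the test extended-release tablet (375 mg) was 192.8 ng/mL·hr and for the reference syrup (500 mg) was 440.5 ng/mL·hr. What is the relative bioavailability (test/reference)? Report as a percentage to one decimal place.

F_rel = (AUC_test/D_test) / (AUC_ref/D_ref)
      = (192.8/375) / (440.5/500)
      = 0.514133 / 0.881 = 0.5836 = 58.36%

F_rel = 58.4%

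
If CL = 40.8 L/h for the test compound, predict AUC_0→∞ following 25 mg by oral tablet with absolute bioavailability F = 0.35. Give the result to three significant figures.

AUC_0→∞ = F × Dose / CL
        = 0.35 × 25 / 40.8 = 0.214461 mg/L·h

AUC = 0.214 mg/L·h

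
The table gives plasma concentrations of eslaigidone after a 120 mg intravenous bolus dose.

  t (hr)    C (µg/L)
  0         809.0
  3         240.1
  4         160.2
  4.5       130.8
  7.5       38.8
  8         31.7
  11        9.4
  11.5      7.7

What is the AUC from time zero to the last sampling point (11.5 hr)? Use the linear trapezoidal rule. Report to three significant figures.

AUC = 2180 µg/L·hr

Trapezoidal AUC_0→11.5:
  [0→3]: (809.0+240.1)/2 × 3 = 1573.65
  [3→4]: (240.1+160.2)/2 × 1 = 200.15
  [4→4.5]: (160.2+130.8)/2 × 0.5 = 72.75
  [4.5→7.5]: (130.8+38.8)/2 × 3 = 254.4
  [7.5→8]: (38.8+31.7)/2 × 0.5 = 17.625
  [8→11]: (31.7+9.4)/2 × 3 = 61.65
  [11→11.5]: (9.4+7.7)/2 × 0.5 = 4.275
  Sum = 2184.5 µg/L·hr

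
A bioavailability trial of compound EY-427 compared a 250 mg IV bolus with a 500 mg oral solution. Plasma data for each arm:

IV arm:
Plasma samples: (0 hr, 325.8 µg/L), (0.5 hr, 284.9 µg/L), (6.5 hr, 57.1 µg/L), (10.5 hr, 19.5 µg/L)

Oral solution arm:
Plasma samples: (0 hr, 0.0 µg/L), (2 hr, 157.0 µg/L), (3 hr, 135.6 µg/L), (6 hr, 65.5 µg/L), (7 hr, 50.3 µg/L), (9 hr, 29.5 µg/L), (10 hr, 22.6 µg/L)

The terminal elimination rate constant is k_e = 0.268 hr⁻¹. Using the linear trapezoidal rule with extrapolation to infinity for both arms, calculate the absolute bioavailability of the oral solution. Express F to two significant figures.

Trapezoidal AUC_0→10.5 (IV):
  [0→0.5]: (325.8+284.9)/2 × 0.5 = 152.675
  [0.5→6.5]: (284.9+57.1)/2 × 6 = 1026.0
  [6.5→10.5]: (57.1+19.5)/2 × 4 = 153.2
  Sum = 1331.875 µg/L·hr
IV tail: 19.5/0.268 = 72.761; AUC_iv,0→∞ = 1331.875 + 72.761 = 1404.636 µg/L·hr
Trapezoidal AUC_0→10 (oral solution):
  [0→2]: (0.0+157.0)/2 × 2 = 157.0
  [2→3]: (157.0+135.6)/2 × 1 = 146.3
  [3→6]: (135.6+65.5)/2 × 3 = 301.65
  [6→7]: (65.5+50.3)/2 × 1 = 57.9
  [7→9]: (50.3+29.5)/2 × 2 = 79.8
  [9→10]: (29.5+22.6)/2 × 1 = 26.05
  Sum = 768.7 µg/L·hr
oral solution tail: 22.6/0.268 = 84.328; AUC_ev,0→∞ = 768.7 + 84.328 = 853.028 µg/L·hr
F = (AUC_ev/D_ev)/(AUC_iv/D_iv) = (853.028/500)/(1404.636/250) = 1.706056/5.618544 = 0.3036

F = 0.30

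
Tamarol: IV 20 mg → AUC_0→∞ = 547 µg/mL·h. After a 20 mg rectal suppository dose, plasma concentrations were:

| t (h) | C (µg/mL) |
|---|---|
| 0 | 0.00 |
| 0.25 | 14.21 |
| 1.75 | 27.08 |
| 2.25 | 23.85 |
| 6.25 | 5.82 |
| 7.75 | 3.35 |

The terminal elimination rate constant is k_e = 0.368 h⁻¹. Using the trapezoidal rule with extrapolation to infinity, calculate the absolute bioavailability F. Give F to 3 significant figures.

F = 0.221

Trapezoidal AUC_0→7.75 (rectal suppository):
  [0→0.25]: (0.00+14.21)/2 × 0.25 = 1.77625
  [0.25→1.75]: (14.21+27.08)/2 × 1.5 = 30.9675
  [1.75→2.25]: (27.08+23.85)/2 × 0.5 = 12.7325
  [2.25→6.25]: (23.85+5.82)/2 × 4 = 59.34
  [6.25→7.75]: (5.82+3.35)/2 × 1.5 = 6.8775
  Sum = 111.69375 µg/mL·h
Tail: C_last/k_e = 3.35/0.368 = 9.103
AUC_0→∞ (rectal suppository) = 111.69375 + 9.103 = 120.79675 µg/mL·h
F = (AUC_ev/D_ev)/(AUC_iv/D_iv) = (120.79675/20)/(547/20) = 6.0398375/27.35 = 0.2208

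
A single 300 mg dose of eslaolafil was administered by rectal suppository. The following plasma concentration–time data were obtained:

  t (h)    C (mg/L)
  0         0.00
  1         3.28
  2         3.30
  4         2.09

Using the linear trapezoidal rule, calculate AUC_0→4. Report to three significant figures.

AUC = 10.3 mg/L·h

Trapezoidal AUC_0→4:
  [0→1]: (0.00+3.28)/2 × 1 = 1.64
  [1→2]: (3.28+3.30)/2 × 1 = 3.29
  [2→4]: (3.30+2.09)/2 × 2 = 5.39
  Sum = 10.32 mg/L·h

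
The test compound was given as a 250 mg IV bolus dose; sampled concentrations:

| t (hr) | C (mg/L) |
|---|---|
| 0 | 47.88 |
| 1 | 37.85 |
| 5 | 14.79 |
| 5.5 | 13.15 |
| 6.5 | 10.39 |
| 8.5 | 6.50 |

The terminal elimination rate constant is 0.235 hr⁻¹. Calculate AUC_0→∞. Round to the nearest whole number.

AUC = 211 mg/L·hr

Trapezoidal AUC_0→8.5:
  [0→1]: (47.88+37.85)/2 × 1 = 42.865
  [1→5]: (37.85+14.79)/2 × 4 = 105.28
  [5→5.5]: (14.79+13.15)/2 × 0.5 = 6.985
  [5.5→6.5]: (13.15+10.39)/2 × 1 = 11.77
  [6.5→8.5]: (10.39+6.50)/2 × 2 = 16.89
  Sum = 183.79 mg/L·hr
Extrapolated tail: C_last / k_e = 6.50 / 0.235 = 27.660
AUC_0→∞ = 183.79 + 27.660 = 211.45 mg/L·hr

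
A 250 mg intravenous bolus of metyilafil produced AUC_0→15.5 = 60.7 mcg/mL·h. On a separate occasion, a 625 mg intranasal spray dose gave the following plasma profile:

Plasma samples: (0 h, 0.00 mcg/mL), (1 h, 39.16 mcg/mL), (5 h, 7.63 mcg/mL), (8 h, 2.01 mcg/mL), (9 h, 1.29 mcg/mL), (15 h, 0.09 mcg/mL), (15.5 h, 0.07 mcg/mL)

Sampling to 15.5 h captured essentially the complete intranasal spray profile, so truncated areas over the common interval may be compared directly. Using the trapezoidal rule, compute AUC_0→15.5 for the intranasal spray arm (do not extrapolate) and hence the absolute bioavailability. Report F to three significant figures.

F = 0.879

Trapezoidal AUC_0→15.5 (intranasal spray):
  [0→1]: (0.00+39.16)/2 × 1 = 19.58
  [1→5]: (39.16+7.63)/2 × 4 = 93.58
  [5→8]: (7.63+2.01)/2 × 3 = 14.46
  [8→9]: (2.01+1.29)/2 × 1 = 1.65
  [9→15]: (1.29+0.09)/2 × 6 = 4.14
  [15→15.5]: (0.09+0.07)/2 × 0.5 = 0.04
  Sum = 133.45 mcg/mL·h
F = (AUC_ev/D_ev)/(AUC_iv/D_iv) = (133.45/625)/(60.7/250) = 0.21352/0.2428 = 0.8794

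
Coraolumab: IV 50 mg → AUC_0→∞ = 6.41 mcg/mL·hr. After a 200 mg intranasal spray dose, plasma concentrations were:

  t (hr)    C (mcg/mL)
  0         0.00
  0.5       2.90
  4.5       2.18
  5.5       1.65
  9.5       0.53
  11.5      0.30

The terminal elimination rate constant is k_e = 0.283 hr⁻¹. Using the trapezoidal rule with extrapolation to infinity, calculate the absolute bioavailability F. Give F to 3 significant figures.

F = 0.743

Trapezoidal AUC_0→11.5 (intranasal spray):
  [0→0.5]: (0.00+2.90)/2 × 0.5 = 0.725
  [0.5→4.5]: (2.90+2.18)/2 × 4 = 10.16
  [4.5→5.5]: (2.18+1.65)/2 × 1 = 1.915
  [5.5→9.5]: (1.65+0.53)/2 × 4 = 4.36
  [9.5→11.5]: (0.53+0.30)/2 × 2 = 0.83
  Sum = 17.99 mcg/mL·hr
Tail: C_last/k_e = 0.30/0.283 = 1.060
AUC_0→∞ (intranasal spray) = 17.99 + 1.060 = 19.05 mcg/mL·hr
F = (AUC_ev/D_ev)/(AUC_iv/D_iv) = (19.05/200)/(6.41/50) = 0.09525/0.1282 = 0.7430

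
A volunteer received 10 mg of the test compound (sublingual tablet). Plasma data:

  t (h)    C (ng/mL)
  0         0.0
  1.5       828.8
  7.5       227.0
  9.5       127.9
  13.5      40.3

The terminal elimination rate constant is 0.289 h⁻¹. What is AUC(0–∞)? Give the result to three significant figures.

Trapezoidal AUC_0→13.5:
  [0→1.5]: (0.0+828.8)/2 × 1.5 = 621.6
  [1.5→7.5]: (828.8+227.0)/2 × 6 = 3167.4
  [7.5→9.5]: (227.0+127.9)/2 × 2 = 354.9
  [9.5→13.5]: (127.9+40.3)/2 × 4 = 336.4
  Sum = 4480.3 ng/mL·h
Extrapolated tail: C_last / k_e = 40.3 / 0.289 = 139.446
AUC_0→∞ = 4480.3 + 139.446 = 4619.746 ng/mL·h

AUC = 4620 ng/mL·h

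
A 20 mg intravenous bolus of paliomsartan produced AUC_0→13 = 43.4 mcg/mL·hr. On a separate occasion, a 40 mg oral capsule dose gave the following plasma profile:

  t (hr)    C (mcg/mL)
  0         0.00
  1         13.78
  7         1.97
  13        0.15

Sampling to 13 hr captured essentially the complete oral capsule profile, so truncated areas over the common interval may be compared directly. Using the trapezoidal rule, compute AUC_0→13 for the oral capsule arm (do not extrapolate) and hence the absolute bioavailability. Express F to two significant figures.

F = 0.70

Trapezoidal AUC_0→13 (oral capsule):
  [0→1]: (0.00+13.78)/2 × 1 = 6.89
  [1→7]: (13.78+1.97)/2 × 6 = 47.25
  [7→13]: (1.97+0.15)/2 × 6 = 6.36
  Sum = 60.5 mcg/mL·hr
F = (AUC_ev/D_ev)/(AUC_iv/D_iv) = (60.5/40)/(43.4/20) = 1.5125/2.17 = 0.6970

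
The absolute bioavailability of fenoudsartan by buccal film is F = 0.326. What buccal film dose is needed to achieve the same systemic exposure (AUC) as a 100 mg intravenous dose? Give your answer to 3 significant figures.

D_buccal = 307 mg

For equal systemic exposure: F × D_ev = D_iv
D_ev = D_iv / F = 100 / 0.326 = 306.748 mg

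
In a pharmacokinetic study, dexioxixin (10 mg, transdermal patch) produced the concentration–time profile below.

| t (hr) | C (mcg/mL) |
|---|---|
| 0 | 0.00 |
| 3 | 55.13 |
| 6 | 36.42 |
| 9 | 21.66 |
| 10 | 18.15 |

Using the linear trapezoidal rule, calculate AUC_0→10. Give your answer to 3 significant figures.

Trapezoidal AUC_0→10:
  [0→3]: (0.00+55.13)/2 × 3 = 82.695
  [3→6]: (55.13+36.42)/2 × 3 = 137.325
  [6→9]: (36.42+21.66)/2 × 3 = 87.12
  [9→10]: (21.66+18.15)/2 × 1 = 19.905
  Sum = 327.045 mcg/mL·hr

AUC = 327 mcg/mL·hr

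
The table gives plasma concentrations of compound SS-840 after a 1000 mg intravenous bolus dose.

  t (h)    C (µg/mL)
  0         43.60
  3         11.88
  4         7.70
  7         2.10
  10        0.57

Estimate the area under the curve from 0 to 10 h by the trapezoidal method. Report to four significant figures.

AUC = 111.7 µg/mL·h

Trapezoidal AUC_0→10:
  [0→3]: (43.60+11.88)/2 × 3 = 83.22
  [3→4]: (11.88+7.70)/2 × 1 = 9.79
  [4→7]: (7.70+2.10)/2 × 3 = 14.7
  [7→10]: (2.10+0.57)/2 × 3 = 4.005
  Sum = 111.715 µg/mL·h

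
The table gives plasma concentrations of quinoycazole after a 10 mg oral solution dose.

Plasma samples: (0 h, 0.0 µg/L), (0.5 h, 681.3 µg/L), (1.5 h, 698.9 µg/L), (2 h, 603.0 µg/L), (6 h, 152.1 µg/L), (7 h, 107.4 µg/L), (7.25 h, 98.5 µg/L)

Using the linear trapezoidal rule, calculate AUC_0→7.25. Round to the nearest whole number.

Trapezoidal AUC_0→7.25:
  [0→0.5]: (0.0+681.3)/2 × 0.5 = 170.325
  [0.5→1.5]: (681.3+698.9)/2 × 1 = 690.1
  [1.5→2]: (698.9+603.0)/2 × 0.5 = 325.475
  [2→6]: (603.0+152.1)/2 × 4 = 1510.2
  [6→7]: (152.1+107.4)/2 × 1 = 129.75
  [7→7.25]: (107.4+98.5)/2 × 0.25 = 25.7375
  Sum = 2851.5875 µg/L·h

AUC = 2852 µg/L·h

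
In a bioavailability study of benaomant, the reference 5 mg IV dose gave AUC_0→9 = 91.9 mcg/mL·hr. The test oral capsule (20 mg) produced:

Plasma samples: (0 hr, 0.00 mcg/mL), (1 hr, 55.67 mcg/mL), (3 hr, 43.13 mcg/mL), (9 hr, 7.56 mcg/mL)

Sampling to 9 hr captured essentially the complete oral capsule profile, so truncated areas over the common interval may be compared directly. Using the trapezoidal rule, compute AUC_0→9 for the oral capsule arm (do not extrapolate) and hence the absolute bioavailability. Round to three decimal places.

Trapezoidal AUC_0→9 (oral capsule):
  [0→1]: (0.00+55.67)/2 × 1 = 27.835
  [1→3]: (55.67+43.13)/2 × 2 = 98.8
  [3→9]: (43.13+7.56)/2 × 6 = 152.07
  Sum = 278.705 mcg/mL·hr
F = (AUC_ev/D_ev)/(AUC_iv/D_iv) = (278.705/20)/(91.9/5) = 13.93525/18.38 = 0.7582

F = 0.758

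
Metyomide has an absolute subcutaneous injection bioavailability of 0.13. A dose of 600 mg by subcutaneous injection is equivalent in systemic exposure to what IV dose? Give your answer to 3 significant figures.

Systemic exposure from an extravascular dose = F × D_ev, so the equivalent IV dose is F × D_ev.
D_iv = F × D_ev = 0.13 × 600 = 78 mg

D_iv = 78.0 mg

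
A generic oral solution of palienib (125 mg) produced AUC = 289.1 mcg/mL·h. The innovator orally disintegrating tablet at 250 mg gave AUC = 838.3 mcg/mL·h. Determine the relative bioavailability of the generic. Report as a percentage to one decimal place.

F_rel = 69.0%

F_rel = (AUC_test/D_test) / (AUC_ref/D_ref)
      = (289.1/125) / (838.3/250)
      = 2.3128 / 3.3532 = 0.6897 = 68.97%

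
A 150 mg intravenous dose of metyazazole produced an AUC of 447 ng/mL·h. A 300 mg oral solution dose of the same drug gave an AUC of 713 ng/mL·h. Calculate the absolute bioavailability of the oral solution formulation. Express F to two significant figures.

F = (AUC_ev / D_ev) / (AUC_iv / D_iv)
  = (713/300) / (447/150)
  = 2.37667 / 2.98 = 0.7975

F = 0.80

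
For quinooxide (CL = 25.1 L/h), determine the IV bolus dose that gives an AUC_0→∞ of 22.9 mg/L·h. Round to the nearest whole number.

Dose_iv = CL × AUC_0→∞
     = 25.1 × 22.9 = 574.79 mg

Dose = 575 mg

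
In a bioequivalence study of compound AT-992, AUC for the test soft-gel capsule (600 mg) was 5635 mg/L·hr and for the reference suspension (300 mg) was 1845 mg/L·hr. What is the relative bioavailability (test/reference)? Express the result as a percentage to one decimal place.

F_rel = 152.7%

F_rel = (AUC_test/D_test) / (AUC_ref/D_ref)
      = (5635/600) / (1845/300)
      = 9.39167 / 6.15 = 1.5271 = 152.71%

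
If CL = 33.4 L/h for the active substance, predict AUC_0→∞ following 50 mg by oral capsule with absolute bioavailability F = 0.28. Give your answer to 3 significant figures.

AUC = 0.419 mg/L·h

AUC_0→∞ = F × Dose / CL
        = 0.28 × 50 / 33.4 = 0.419162 mg/L·h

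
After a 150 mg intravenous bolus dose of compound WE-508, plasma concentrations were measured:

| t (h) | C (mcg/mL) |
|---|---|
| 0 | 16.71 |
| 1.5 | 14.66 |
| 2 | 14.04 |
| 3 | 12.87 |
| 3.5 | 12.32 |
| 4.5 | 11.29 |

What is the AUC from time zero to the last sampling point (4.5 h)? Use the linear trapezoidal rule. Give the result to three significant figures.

Trapezoidal AUC_0→4.5:
  [0→1.5]: (16.71+14.66)/2 × 1.5 = 23.5275
  [1.5→2]: (14.66+14.04)/2 × 0.5 = 7.175
  [2→3]: (14.04+12.87)/2 × 1 = 13.455
  [3→3.5]: (12.87+12.32)/2 × 0.5 = 6.2975
  [3.5→4.5]: (12.32+11.29)/2 × 1 = 11.805
  Sum = 62.26 mcg/mL·h

AUC = 62.3 mcg/mL·h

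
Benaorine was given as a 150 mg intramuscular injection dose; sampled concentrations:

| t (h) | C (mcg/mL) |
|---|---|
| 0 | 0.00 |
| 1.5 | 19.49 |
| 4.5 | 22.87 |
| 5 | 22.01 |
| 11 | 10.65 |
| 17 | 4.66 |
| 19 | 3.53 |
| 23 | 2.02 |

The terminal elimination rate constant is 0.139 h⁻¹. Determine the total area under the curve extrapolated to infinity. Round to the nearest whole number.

Trapezoidal AUC_0→23:
  [0→1.5]: (0.00+19.49)/2 × 1.5 = 14.6175
  [1.5→4.5]: (19.49+22.87)/2 × 3 = 63.54
  [4.5→5]: (22.87+22.01)/2 × 0.5 = 11.22
  [5→11]: (22.01+10.65)/2 × 6 = 97.98
  [11→17]: (10.65+4.66)/2 × 6 = 45.93
  [17→19]: (4.66+3.53)/2 × 2 = 8.19
  [19→23]: (3.53+2.02)/2 × 4 = 11.1
  Sum = 252.5775 mcg/mL·h
Extrapolated tail: C_last / k_e = 2.02 / 0.139 = 14.532
AUC_0→∞ = 252.5775 + 14.532 = 267.1095 mcg/mL·h

AUC = 267 mcg/mL·h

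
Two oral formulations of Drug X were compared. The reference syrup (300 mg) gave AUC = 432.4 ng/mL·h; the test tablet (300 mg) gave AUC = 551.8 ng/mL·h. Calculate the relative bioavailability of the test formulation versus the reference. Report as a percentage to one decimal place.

F_rel = 127.6%

F_rel = (AUC_test/D_test) / (AUC_ref/D_ref)
      = (551.8/300) / (432.4/300)
      = 1.83933 / 1.44133 = 1.2761 = 127.61%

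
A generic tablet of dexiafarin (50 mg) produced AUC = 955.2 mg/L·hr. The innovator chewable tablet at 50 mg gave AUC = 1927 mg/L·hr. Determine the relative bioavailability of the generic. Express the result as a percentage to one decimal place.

F_rel = (AUC_test/D_test) / (AUC_ref/D_ref)
      = (955.2/50) / (1927/50)
      = 19.104 / 38.54 = 0.4957 = 49.57%

F_rel = 49.6%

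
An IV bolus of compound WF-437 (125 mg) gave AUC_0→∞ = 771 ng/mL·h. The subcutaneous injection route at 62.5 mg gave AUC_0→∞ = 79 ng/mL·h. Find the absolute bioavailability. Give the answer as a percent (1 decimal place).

F = 20.5%

F = (AUC_ev / D_ev) / (AUC_iv / D_iv)
  = (79/62.5) / (771/125)
  = 1.264 / 6.168 = 0.2049
  = 20.49%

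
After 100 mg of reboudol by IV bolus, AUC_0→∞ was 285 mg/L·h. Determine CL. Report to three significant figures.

CL = Dose_iv / AUC_0→∞
   = 100 / 285 = 0.350877 L/h

CL = 0.351 L/h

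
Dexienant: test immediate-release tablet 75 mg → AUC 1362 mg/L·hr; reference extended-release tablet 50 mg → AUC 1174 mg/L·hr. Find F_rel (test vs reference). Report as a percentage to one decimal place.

F_rel = 77.3%

F_rel = (AUC_test/D_test) / (AUC_ref/D_ref)
      = (1362/75) / (1174/50)
      = 18.16 / 23.48 = 0.7734 = 77.34%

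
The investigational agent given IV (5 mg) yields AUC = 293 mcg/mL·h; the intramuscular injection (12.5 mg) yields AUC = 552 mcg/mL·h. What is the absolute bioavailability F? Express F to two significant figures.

F = (AUC_ev / D_ev) / (AUC_iv / D_iv)
  = (552/12.5) / (293/5)
  = 44.16 / 58.6 = 0.7536

F = 0.75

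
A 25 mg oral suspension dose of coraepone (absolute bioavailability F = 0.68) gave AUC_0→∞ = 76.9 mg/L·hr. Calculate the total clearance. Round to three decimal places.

CL = 0.221 L/hr

CL = F × Dose / AUC_0→∞
   = 0.68 × 25 / 76.9 = 0.221066 L/hr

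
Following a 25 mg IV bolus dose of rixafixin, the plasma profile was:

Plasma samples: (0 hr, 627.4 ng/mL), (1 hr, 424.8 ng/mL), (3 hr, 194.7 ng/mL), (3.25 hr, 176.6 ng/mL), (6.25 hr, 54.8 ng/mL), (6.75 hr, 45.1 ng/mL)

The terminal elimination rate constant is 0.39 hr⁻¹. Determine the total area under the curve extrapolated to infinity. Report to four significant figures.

Trapezoidal AUC_0→6.75:
  [0→1]: (627.4+424.8)/2 × 1 = 526.1
  [1→3]: (424.8+194.7)/2 × 2 = 619.5
  [3→3.25]: (194.7+176.6)/2 × 0.25 = 46.4125
  [3.25→6.25]: (176.6+54.8)/2 × 3 = 347.1
  [6.25→6.75]: (54.8+45.1)/2 × 0.5 = 24.975
  Sum = 1564.0875 ng/mL·hr
Extrapolated tail: C_last / k_e = 45.1 / 0.39 = 115.641
AUC_0→∞ = 1564.0875 + 115.641 = 1679.7285 ng/mL·hr

AUC = 1680 ng/mL·hr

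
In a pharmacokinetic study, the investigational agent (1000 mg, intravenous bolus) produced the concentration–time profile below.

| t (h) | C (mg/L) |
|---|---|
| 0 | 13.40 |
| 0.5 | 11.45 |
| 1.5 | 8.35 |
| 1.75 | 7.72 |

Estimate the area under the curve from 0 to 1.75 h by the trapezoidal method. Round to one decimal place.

AUC = 18.1 mg/L·h

Trapezoidal AUC_0→1.75:
  [0→0.5]: (13.40+11.45)/2 × 0.5 = 6.2125
  [0.5→1.5]: (11.45+8.35)/2 × 1 = 9.9
  [1.5→1.75]: (8.35+7.72)/2 × 0.25 = 2.00875
  Sum = 18.12125 mg/L·h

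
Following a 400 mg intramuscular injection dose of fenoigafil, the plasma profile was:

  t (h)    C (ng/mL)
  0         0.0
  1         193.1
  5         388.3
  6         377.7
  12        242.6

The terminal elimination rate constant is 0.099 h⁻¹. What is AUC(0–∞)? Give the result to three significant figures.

AUC = 5950 ng/mL·h

Trapezoidal AUC_0→12:
  [0→1]: (0.0+193.1)/2 × 1 = 96.55
  [1→5]: (193.1+388.3)/2 × 4 = 1162.8
  [5→6]: (388.3+377.7)/2 × 1 = 383.0
  [6→12]: (377.7+242.6)/2 × 6 = 1860.9
  Sum = 3503.25 ng/mL·h
Extrapolated tail: C_last / k_e = 242.6 / 0.099 = 2450.505
AUC_0→∞ = 3503.25 + 2450.505 = 5953.755 ng/mL·h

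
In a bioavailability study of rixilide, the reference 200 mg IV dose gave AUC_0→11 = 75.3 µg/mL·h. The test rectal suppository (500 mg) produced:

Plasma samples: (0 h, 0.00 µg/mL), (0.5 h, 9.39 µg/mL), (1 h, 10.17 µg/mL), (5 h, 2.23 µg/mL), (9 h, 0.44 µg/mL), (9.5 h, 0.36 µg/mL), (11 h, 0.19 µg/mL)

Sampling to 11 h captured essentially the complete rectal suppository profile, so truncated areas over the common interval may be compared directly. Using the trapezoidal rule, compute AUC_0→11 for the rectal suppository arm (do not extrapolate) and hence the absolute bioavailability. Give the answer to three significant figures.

F = 0.202

Trapezoidal AUC_0→11 (rectal suppository):
  [0→0.5]: (0.00+9.39)/2 × 0.5 = 2.3475
  [0.5→1]: (9.39+10.17)/2 × 0.5 = 4.89
  [1→5]: (10.17+2.23)/2 × 4 = 24.8
  [5→9]: (2.23+0.44)/2 × 4 = 5.34
  [9→9.5]: (0.44+0.36)/2 × 0.5 = 0.2
  [9.5→11]: (0.36+0.19)/2 × 1.5 = 0.4125
  Sum = 37.99 µg/mL·h
F = (AUC_ev/D_ev)/(AUC_iv/D_iv) = (37.99/500)/(75.3/200) = 0.07598/0.3765 = 0.2018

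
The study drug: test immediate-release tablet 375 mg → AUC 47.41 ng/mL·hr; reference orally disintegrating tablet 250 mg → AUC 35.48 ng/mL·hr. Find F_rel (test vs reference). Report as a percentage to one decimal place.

F_rel = (AUC_test/D_test) / (AUC_ref/D_ref)
      = (47.41/375) / (35.48/250)
      = 0.126427 / 0.14192 = 0.8908 = 89.08%

F_rel = 89.1%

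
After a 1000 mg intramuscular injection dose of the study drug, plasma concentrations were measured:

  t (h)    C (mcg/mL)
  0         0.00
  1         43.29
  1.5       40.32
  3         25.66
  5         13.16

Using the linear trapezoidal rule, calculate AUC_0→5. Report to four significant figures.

AUC = 130.9 mcg/mL·h

Trapezoidal AUC_0→5:
  [0→1]: (0.00+43.29)/2 × 1 = 21.645
  [1→1.5]: (43.29+40.32)/2 × 0.5 = 20.9025
  [1.5→3]: (40.32+25.66)/2 × 1.5 = 49.485
  [3→5]: (25.66+13.16)/2 × 2 = 38.82
  Sum = 130.8525 mcg/mL·h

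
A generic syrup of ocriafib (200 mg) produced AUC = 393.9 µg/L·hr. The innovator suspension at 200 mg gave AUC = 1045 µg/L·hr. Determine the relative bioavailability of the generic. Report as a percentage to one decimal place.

F_rel = (AUC_test/D_test) / (AUC_ref/D_ref)
      = (393.9/200) / (1045/200)
      = 1.9695 / 5.225 = 0.3769 = 37.69%

F_rel = 37.7%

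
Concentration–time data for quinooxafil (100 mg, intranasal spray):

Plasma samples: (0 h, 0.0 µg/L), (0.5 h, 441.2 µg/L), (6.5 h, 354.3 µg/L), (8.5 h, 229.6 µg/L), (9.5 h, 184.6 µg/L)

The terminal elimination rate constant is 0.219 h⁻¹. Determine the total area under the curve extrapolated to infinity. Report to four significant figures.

Trapezoidal AUC_0→9.5:
  [0→0.5]: (0.0+441.2)/2 × 0.5 = 110.3
  [0.5→6.5]: (441.2+354.3)/2 × 6 = 2386.5
  [6.5→8.5]: (354.3+229.6)/2 × 2 = 583.9
  [8.5→9.5]: (229.6+184.6)/2 × 1 = 207.1
  Sum = 3287.8 µg/L·h
Extrapolated tail: C_last / k_e = 184.6 / 0.219 = 842.922
AUC_0→∞ = 3287.8 + 842.922 = 4130.722 µg/L·h

AUC = 4131 µg/L·h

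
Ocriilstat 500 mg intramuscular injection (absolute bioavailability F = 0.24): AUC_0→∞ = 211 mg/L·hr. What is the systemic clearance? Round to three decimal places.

CL = F × Dose / AUC_0→∞
   = 0.24 × 500 / 211 = 0.56872 L/hr

CL = 0.569 L/hr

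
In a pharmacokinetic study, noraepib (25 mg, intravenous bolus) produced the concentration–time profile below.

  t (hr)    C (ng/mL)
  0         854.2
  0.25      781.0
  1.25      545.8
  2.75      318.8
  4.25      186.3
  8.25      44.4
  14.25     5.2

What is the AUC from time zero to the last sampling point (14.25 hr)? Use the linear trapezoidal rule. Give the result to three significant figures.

AUC = 2510 ng/mL·hr

Trapezoidal AUC_0→14.25:
  [0→0.25]: (854.2+781.0)/2 × 0.25 = 204.4
  [0.25→1.25]: (781.0+545.8)/2 × 1 = 663.4
  [1.25→2.75]: (545.8+318.8)/2 × 1.5 = 648.45
  [2.75→4.25]: (318.8+186.3)/2 × 1.5 = 378.825
  [4.25→8.25]: (186.3+44.4)/2 × 4 = 461.4
  [8.25→14.25]: (44.4+5.2)/2 × 6 = 148.8
  Sum = 2505.275 ng/mL·hr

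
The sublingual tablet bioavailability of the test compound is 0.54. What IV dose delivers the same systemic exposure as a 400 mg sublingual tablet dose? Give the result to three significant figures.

D_iv = 216 mg

Systemic exposure from an extravascular dose = F × D_ev, so the equivalent IV dose is F × D_ev.
D_iv = F × D_ev = 0.54 × 400 = 216 mg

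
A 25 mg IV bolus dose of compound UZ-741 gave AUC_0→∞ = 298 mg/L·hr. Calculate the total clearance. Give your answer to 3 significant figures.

CL = 0.0839 L/hr

CL = Dose_iv / AUC_0→∞
   = 25 / 298 = 0.0838926 L/hr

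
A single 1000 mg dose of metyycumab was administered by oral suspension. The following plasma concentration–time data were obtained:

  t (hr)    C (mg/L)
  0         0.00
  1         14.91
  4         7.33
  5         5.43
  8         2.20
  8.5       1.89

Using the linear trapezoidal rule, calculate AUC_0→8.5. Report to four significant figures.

AUC = 59.66 mg/L·hr

Trapezoidal AUC_0→8.5:
  [0→1]: (0.00+14.91)/2 × 1 = 7.455
  [1→4]: (14.91+7.33)/2 × 3 = 33.36
  [4→5]: (7.33+5.43)/2 × 1 = 6.38
  [5→8]: (5.43+2.20)/2 × 3 = 11.445
  [8→8.5]: (2.20+1.89)/2 × 0.5 = 1.0225
  Sum = 59.6625 mg/L·hr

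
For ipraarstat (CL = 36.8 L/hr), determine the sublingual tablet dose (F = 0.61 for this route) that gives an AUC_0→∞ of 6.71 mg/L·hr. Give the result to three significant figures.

Dose = 405 mg

Dose = CL × AUC_0→∞ / F
     = 36.8 × 6.71 / 0.61 = 404.8 mg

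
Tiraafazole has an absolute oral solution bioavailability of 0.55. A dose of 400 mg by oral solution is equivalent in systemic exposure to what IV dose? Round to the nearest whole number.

Systemic exposure from an extravascular dose = F × D_ev, so the equivalent IV dose is F × D_ev.
D_iv = F × D_ev = 0.55 × 400 = 220 mg

D_iv = 220 mg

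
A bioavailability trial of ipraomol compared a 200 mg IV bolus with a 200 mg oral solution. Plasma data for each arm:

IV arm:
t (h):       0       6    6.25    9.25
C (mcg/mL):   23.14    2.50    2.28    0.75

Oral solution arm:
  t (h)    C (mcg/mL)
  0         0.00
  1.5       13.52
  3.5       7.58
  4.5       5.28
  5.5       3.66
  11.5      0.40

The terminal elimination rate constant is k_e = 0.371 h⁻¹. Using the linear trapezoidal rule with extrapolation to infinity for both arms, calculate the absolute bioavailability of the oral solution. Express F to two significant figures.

F = 0.66

Trapezoidal AUC_0→9.25 (IV):
  [0→6]: (23.14+2.50)/2 × 6 = 76.92
  [6→6.25]: (2.50+2.28)/2 × 0.25 = 0.5975
  [6.25→9.25]: (2.28+0.75)/2 × 3 = 4.545
  Sum = 82.0625 mcg/mL·h
IV tail: 0.75/0.371 = 2.022; AUC_iv,0→∞ = 82.0625 + 2.022 = 84.0845 mcg/mL·h
Trapezoidal AUC_0→11.5 (oral solution):
  [0→1.5]: (0.00+13.52)/2 × 1.5 = 10.14
  [1.5→3.5]: (13.52+7.58)/2 × 2 = 21.1
  [3.5→4.5]: (7.58+5.28)/2 × 1 = 6.43
  [4.5→5.5]: (5.28+3.66)/2 × 1 = 4.47
  [5.5→11.5]: (3.66+0.40)/2 × 6 = 12.18
  Sum = 54.32 mcg/mL·h
oral solution tail: 0.40/0.371 = 1.078; AUC_ev,0→∞ = 54.32 + 1.078 = 55.398 mcg/mL·h
F = (AUC_ev/D_ev)/(AUC_iv/D_iv) = (55.398/200)/(84.0845/200) = 0.27699/0.4204225 = 0.6588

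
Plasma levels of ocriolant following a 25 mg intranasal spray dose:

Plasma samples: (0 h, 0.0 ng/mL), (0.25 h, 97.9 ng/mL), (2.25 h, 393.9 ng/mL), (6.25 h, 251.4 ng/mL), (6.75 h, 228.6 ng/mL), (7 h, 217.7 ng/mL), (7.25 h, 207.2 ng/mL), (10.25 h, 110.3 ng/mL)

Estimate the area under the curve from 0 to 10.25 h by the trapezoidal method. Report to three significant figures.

AUC = 2500 ng/mL·h

Trapezoidal AUC_0→10.25:
  [0→0.25]: (0.0+97.9)/2 × 0.25 = 12.2375
  [0.25→2.25]: (97.9+393.9)/2 × 2 = 491.8
  [2.25→6.25]: (393.9+251.4)/2 × 4 = 1290.6
  [6.25→6.75]: (251.4+228.6)/2 × 0.5 = 120.0
  [6.75→7]: (228.6+217.7)/2 × 0.25 = 55.7875
  [7→7.25]: (217.7+207.2)/2 × 0.25 = 53.1125
  [7.25→10.25]: (207.2+110.3)/2 × 3 = 476.25
  Sum = 2499.7875 ng/mL·h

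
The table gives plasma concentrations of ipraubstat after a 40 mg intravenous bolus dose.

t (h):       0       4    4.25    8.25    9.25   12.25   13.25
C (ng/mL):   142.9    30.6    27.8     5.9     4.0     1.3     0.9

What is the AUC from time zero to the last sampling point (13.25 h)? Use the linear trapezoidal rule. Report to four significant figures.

Trapezoidal AUC_0→13.25:
  [0→4]: (142.9+30.6)/2 × 4 = 347.0
  [4→4.25]: (30.6+27.8)/2 × 0.25 = 7.3
  [4.25→8.25]: (27.8+5.9)/2 × 4 = 67.4
  [8.25→9.25]: (5.9+4.0)/2 × 1 = 4.95
  [9.25→12.25]: (4.0+1.3)/2 × 3 = 7.95
  [12.25→13.25]: (1.3+0.9)/2 × 1 = 1.1
  Sum = 435.7 ng/mL·h

AUC = 435.7 ng/mL·h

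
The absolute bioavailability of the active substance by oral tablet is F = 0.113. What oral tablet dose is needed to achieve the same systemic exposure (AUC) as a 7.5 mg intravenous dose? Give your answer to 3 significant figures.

For equal systemic exposure: F × D_ev = D_iv
D_ev = D_iv / F = 7.5 / 0.113 = 66.3717 mg

D_oral = 66.4 mg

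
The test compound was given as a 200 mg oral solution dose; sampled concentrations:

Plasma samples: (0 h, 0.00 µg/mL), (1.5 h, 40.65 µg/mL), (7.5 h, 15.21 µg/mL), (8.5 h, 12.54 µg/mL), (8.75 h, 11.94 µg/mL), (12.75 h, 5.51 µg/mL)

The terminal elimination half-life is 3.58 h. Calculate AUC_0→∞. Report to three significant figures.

AUC = 278 µg/mL·h

Trapezoidal AUC_0→12.75:
  [0→1.5]: (0.00+40.65)/2 × 1.5 = 30.4875
  [1.5→7.5]: (40.65+15.21)/2 × 6 = 167.58
  [7.5→8.5]: (15.21+12.54)/2 × 1 = 13.875
  [8.5→8.75]: (12.54+11.94)/2 × 0.25 = 3.06
  [8.75→12.75]: (11.94+5.51)/2 × 4 = 34.9
  Sum = 249.9025 µg/mL·h
k_e = ln2 / t½ = 0.693147 / 3.58 = 0.1936 h^-1
Extrapolated tail: C_last / k_e = 5.51 / 0.1936 = 28.461
AUC_0→∞ = 249.9025 + 28.461 = 278.3635 µg/mL·h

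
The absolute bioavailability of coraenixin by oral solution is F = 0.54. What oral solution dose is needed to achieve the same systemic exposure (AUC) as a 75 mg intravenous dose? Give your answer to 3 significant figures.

For equal systemic exposure: F × D_ev = D_iv
D_ev = D_iv / F = 75 / 0.54 = 138.889 mg

D_oral = 139 mg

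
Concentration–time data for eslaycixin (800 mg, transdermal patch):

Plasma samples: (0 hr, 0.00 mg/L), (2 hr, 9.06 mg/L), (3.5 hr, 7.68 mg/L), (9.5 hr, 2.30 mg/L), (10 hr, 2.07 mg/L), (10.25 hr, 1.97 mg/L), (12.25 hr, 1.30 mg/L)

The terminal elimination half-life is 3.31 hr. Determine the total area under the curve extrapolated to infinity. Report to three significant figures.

AUC = 62.6 mg/L·hr

Trapezoidal AUC_0→12.25:
  [0→2]: (0.00+9.06)/2 × 2 = 9.06
  [2→3.5]: (9.06+7.68)/2 × 1.5 = 12.555
  [3.5→9.5]: (7.68+2.30)/2 × 6 = 29.94
  [9.5→10]: (2.30+2.07)/2 × 0.5 = 1.0925
  [10→10.25]: (2.07+1.97)/2 × 0.25 = 0.505
  [10.25→12.25]: (1.97+1.30)/2 × 2 = 3.27
  Sum = 56.4225 mg/L·hr
k_e = ln2 / t½ = 0.693147 / 3.31 = 0.2094 hr^-1
Extrapolated tail: C_last / k_e = 1.30 / 0.2094 = 6.208
AUC_0→∞ = 56.4225 + 6.208 = 62.6305 mg/L·hr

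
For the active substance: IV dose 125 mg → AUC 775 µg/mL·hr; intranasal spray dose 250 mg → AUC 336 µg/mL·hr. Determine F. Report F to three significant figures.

F = 0.217

F = (AUC_ev / D_ev) / (AUC_iv / D_iv)
  = (336/250) / (775/125)
  = 1.344 / 6.2 = 0.2168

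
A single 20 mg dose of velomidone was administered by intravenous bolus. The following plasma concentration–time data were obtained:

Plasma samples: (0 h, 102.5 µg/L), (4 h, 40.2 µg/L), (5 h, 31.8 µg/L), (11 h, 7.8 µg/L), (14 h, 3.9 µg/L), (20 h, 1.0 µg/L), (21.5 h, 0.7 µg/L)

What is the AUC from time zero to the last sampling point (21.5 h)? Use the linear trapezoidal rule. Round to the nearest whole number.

AUC = 474 µg/L·h

Trapezoidal AUC_0→21.5:
  [0→4]: (102.5+40.2)/2 × 4 = 285.4
  [4→5]: (40.2+31.8)/2 × 1 = 36.0
  [5→11]: (31.8+7.8)/2 × 6 = 118.8
  [11→14]: (7.8+3.9)/2 × 3 = 17.55
  [14→20]: (3.9+1.0)/2 × 6 = 14.7
  [20→21.5]: (1.0+0.7)/2 × 1.5 = 1.275
  Sum = 473.725 µg/L·h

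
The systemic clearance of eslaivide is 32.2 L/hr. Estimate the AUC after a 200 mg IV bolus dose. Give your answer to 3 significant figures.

AUC_0→∞ = Dose_iv / CL
        = 200 / 32.2 = 6.21118 mg/L·hr

AUC = 6.21 mg/L·hr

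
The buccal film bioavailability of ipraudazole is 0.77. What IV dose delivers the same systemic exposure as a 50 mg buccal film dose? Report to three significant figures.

D_iv = 38.5 mg

Systemic exposure from an extravascular dose = F × D_ev, so the equivalent IV dose is F × D_ev.
D_iv = F × D_ev = 0.77 × 50 = 38.5 mg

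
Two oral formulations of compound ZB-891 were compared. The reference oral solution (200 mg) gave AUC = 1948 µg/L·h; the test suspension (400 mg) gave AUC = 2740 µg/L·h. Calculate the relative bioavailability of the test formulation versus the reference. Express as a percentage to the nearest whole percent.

F_rel = 70%

F_rel = (AUC_test/D_test) / (AUC_ref/D_ref)
      = (2740/400) / (1948/200)
      = 6.85 / 9.74 = 0.7033 = 70.33%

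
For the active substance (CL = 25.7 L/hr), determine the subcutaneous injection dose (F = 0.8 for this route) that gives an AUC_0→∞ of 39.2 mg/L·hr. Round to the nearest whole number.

Dose = CL × AUC_0→∞ / F
     = 25.7 × 39.2 / 0.8 = 1259.3 mg

Dose = 1259 mg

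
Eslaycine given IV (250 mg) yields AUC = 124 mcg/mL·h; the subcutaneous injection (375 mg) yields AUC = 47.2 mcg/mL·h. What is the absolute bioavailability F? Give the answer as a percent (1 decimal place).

F = 25.4%

F = (AUC_ev / D_ev) / (AUC_iv / D_iv)
  = (47.2/375) / (124/250)
  = 0.125867 / 0.496 = 0.2538
  = 25.38%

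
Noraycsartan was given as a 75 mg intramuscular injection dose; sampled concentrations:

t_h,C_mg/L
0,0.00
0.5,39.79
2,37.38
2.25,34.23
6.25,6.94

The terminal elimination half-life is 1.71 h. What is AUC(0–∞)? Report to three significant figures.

Trapezoidal AUC_0→6.25:
  [0→0.5]: (0.00+39.79)/2 × 0.5 = 9.9475
  [0.5→2]: (39.79+37.38)/2 × 1.5 = 57.8775
  [2→2.25]: (37.38+34.23)/2 × 0.25 = 8.95125
  [2.25→6.25]: (34.23+6.94)/2 × 4 = 82.34
  Sum = 159.11625 mg/L·h
k_e = ln2 / t½ = 0.693147 / 1.71 = 0.4053 h^-1
Extrapolated tail: C_last / k_e = 6.94 / 0.4053 = 17.123
AUC_0→∞ = 159.11625 + 17.123 = 176.23925 mg/L·h

AUC = 176 mg/L·h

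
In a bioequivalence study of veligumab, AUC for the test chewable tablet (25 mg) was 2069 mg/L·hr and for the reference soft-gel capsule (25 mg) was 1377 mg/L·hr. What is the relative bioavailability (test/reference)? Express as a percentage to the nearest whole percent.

F_rel = (AUC_test/D_test) / (AUC_ref/D_ref)
      = (2069/25) / (1377/25)
      = 82.76 / 55.08 = 1.5025 = 150.25%

F_rel = 150%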